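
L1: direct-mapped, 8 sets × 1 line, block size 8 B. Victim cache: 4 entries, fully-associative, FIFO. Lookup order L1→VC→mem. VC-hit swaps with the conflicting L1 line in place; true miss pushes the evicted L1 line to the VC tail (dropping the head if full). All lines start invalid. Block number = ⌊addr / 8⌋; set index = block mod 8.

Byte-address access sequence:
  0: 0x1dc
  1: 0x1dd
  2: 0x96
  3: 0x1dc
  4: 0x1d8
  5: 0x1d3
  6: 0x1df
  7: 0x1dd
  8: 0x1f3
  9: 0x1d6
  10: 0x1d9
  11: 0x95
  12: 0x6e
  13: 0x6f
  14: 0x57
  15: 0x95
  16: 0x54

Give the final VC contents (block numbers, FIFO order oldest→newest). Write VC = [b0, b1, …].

0: 0x1dc (blk 59, set 3) → MISS  vc=[]
1: 0x1dd (blk 59, set 3) → L1-HIT  vc=[]
2: 0x96 (blk 18, set 2) → MISS  vc=[]
3: 0x1dc (blk 59, set 3) → L1-HIT  vc=[]
4: 0x1d8 (blk 59, set 3) → L1-HIT  vc=[]
5: 0x1d3 (blk 58, set 2) → MISS  vc=[18]
6: 0x1df (blk 59, set 3) → L1-HIT  vc=[18]
7: 0x1dd (blk 59, set 3) → L1-HIT  vc=[18]
8: 0x1f3 (blk 62, set 6) → MISS  vc=[18]
9: 0x1d6 (blk 58, set 2) → L1-HIT  vc=[18]
10: 0x1d9 (blk 59, set 3) → L1-HIT  vc=[18]
11: 0x95 (blk 18, set 2) → VC-HIT  vc=[58]
12: 0x6e (blk 13, set 5) → MISS  vc=[58]
13: 0x6f (blk 13, set 5) → L1-HIT  vc=[58]
14: 0x57 (blk 10, set 2) → MISS  vc=[58, 18]
15: 0x95 (blk 18, set 2) → VC-HIT  vc=[58, 10]
16: 0x54 (blk 10, set 2) → VC-HIT  vc=[58, 18]

VC = [58, 18]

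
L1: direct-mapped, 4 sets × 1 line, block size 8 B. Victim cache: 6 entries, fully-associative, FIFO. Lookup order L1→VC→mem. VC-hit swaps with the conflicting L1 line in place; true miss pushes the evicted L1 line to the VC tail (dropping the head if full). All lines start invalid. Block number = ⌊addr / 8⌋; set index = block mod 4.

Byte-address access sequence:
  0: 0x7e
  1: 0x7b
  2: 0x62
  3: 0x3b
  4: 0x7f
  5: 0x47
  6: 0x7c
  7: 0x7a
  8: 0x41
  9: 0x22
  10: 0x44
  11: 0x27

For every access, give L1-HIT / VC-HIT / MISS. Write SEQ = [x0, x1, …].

0: 0x7e (blk 15, set 3) → MISS  vc=[]
1: 0x7b (blk 15, set 3) → L1-HIT  vc=[]
2: 0x62 (blk 12, set 0) → MISS  vc=[]
3: 0x3b (blk 7, set 3) → MISS  vc=[15]
4: 0x7f (blk 15, set 3) → VC-HIT  vc=[7]
5: 0x47 (blk 8, set 0) → MISS  vc=[7, 12]
6: 0x7c (blk 15, set 3) → L1-HIT  vc=[7, 12]
7: 0x7a (blk 15, set 3) → L1-HIT  vc=[7, 12]
8: 0x41 (blk 8, set 0) → L1-HIT  vc=[7, 12]
9: 0x22 (blk 4, set 0) → MISS  vc=[7, 12, 8]
10: 0x44 (blk 8, set 0) → VC-HIT  vc=[7, 12, 4]
11: 0x27 (blk 4, set 0) → VC-HIT  vc=[7, 12, 8]

SEQ = [MISS, L1-HIT, MISS, MISS, VC-HIT, MISS, L1-HIT, L1-HIT, L1-HIT, MISS, VC-HIT, VC-HIT]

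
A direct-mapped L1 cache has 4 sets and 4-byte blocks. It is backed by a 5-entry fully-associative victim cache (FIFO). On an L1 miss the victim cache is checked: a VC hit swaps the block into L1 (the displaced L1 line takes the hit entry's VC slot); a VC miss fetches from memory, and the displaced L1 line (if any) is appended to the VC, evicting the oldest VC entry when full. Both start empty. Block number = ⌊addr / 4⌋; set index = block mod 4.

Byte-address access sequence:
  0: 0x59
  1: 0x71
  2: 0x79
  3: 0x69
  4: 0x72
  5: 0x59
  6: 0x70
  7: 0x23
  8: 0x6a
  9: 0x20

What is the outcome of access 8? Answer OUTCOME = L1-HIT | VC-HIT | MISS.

0: 0x59 (blk 22, set 2) → MISS  vc=[]
1: 0x71 (blk 28, set 0) → MISS  vc=[]
2: 0x79 (blk 30, set 2) → MISS  vc=[22]
3: 0x69 (blk 26, set 2) → MISS  vc=[22, 30]
4: 0x72 (blk 28, set 0) → L1-HIT  vc=[22, 30]
5: 0x59 (blk 22, set 2) → VC-HIT  vc=[26, 30]
6: 0x70 (blk 28, set 0) → L1-HIT  vc=[26, 30]
7: 0x23 (blk 8, set 0) → MISS  vc=[26, 30, 28]
8: 0x6a (blk 26, set 2) → VC-HIT  vc=[22, 30, 28]
9: 0x20 (blk 8, set 0) → L1-HIT  vc=[22, 30, 28]

OUTCOME = VC-HIT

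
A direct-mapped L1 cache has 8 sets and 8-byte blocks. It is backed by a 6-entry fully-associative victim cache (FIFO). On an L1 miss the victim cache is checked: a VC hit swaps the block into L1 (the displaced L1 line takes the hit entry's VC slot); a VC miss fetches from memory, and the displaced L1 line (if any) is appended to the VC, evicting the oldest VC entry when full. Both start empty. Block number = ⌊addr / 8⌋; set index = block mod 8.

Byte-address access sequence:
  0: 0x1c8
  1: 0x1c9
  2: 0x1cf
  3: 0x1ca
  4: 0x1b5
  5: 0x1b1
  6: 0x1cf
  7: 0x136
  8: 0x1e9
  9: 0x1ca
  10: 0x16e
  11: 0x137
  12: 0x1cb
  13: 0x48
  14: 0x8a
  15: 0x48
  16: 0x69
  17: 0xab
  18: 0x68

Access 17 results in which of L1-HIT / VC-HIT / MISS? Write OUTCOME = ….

OUTCOME = MISS

#0 0x1c8→b57/s1 MISS; vc=[]
#1 0x1c9→b57/s1 L1-HIT; vc=[]
#2 0x1cf→b57/s1 L1-HIT; vc=[]
#3 0x1ca→b57/s1 L1-HIT; vc=[]
#4 0x1b5→b54/s6 MISS; vc=[]
#5 0x1b1→b54/s6 L1-HIT; vc=[]
#6 0x1cf→b57/s1 L1-HIT; vc=[]
#7 0x136→b38/s6 MISS; vc=[54]
#8 0x1e9→b61/s5 MISS; vc=[54]
#9 0x1ca→b57/s1 L1-HIT; vc=[54]
#10 0x16e→b45/s5 MISS; vc=[54,61]
#11 0x137→b38/s6 L1-HIT; vc=[54,61]
#12 0x1cb→b57/s1 L1-HIT; vc=[54,61]
#13 0x48→b9/s1 MISS; vc=[54,61,57]
#14 0x8a→b17/s1 MISS; vc=[54,61,57,9]
#15 0x48→b9/s1 VC-HIT; vc=[54,61,57,17]
#16 0x69→b13/s5 MISS; vc=[54,61,57,17,45]
#17 0xab→b21/s5 MISS; vc=[54,61,57,17,45,13]
#18 0x68→b13/s5 VC-HIT; vc=[54,61,57,17,45,21]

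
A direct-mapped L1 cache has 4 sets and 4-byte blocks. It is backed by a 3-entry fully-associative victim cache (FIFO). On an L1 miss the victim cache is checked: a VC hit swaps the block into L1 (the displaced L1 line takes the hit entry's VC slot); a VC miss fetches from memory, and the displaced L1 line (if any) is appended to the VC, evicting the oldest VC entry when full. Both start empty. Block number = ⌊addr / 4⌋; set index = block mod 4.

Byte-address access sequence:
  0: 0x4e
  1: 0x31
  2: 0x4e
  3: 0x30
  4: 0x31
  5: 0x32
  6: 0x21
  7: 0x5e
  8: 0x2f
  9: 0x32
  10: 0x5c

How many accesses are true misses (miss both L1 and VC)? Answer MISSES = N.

MISSES = 5

0: 0x4e (blk 19, set 3) → MISS  vc=[]
1: 0x31 (blk 12, set 0) → MISS  vc=[]
2: 0x4e (blk 19, set 3) → L1-HIT  vc=[]
3: 0x30 (blk 12, set 0) → L1-HIT  vc=[]
4: 0x31 (blk 12, set 0) → L1-HIT  vc=[]
5: 0x32 (blk 12, set 0) → L1-HIT  vc=[]
6: 0x21 (blk 8, set 0) → MISS  vc=[12]
7: 0x5e (blk 23, set 3) → MISS  vc=[12, 19]
8: 0x2f (blk 11, set 3) → MISS  vc=[12, 19, 23]
9: 0x32 (blk 12, set 0) → VC-HIT  vc=[8, 19, 23]
10: 0x5c (blk 23, set 3) → VC-HIT  vc=[8, 19, 11]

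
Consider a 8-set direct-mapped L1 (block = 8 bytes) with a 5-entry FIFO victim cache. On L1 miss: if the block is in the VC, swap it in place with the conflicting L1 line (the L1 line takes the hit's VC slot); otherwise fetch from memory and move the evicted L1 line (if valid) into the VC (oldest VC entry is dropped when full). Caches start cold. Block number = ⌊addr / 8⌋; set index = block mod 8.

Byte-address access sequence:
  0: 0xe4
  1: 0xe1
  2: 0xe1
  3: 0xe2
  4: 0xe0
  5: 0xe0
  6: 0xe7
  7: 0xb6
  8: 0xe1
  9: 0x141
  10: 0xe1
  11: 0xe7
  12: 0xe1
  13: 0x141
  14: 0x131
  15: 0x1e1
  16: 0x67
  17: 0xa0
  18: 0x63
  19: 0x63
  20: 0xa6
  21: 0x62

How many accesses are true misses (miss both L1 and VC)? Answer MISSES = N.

MISSES = 7

#0 0xe4→b28/s4 MISS; vc=[]
#1 0xe1→b28/s4 L1-HIT; vc=[]
#2 0xe1→b28/s4 L1-HIT; vc=[]
#3 0xe2→b28/s4 L1-HIT; vc=[]
#4 0xe0→b28/s4 L1-HIT; vc=[]
#5 0xe0→b28/s4 L1-HIT; vc=[]
#6 0xe7→b28/s4 L1-HIT; vc=[]
#7 0xb6→b22/s6 MISS; vc=[]
#8 0xe1→b28/s4 L1-HIT; vc=[]
#9 0x141→b40/s0 MISS; vc=[]
#10 0xe1→b28/s4 L1-HIT; vc=[]
#11 0xe7→b28/s4 L1-HIT; vc=[]
#12 0xe1→b28/s4 L1-HIT; vc=[]
#13 0x141→b40/s0 L1-HIT; vc=[]
#14 0x131→b38/s6 MISS; vc=[22]
#15 0x1e1→b60/s4 MISS; vc=[22,28]
#16 0x67→b12/s4 MISS; vc=[22,28,60]
#17 0xa0→b20/s4 MISS; vc=[22,28,60,12]
#18 0x63→b12/s4 VC-HIT; vc=[22,28,60,20]
#19 0x63→b12/s4 L1-HIT; vc=[22,28,60,20]
#20 0xa6→b20/s4 VC-HIT; vc=[22,28,60,12]
#21 0x62→b12/s4 VC-HIT; vc=[22,28,60,20]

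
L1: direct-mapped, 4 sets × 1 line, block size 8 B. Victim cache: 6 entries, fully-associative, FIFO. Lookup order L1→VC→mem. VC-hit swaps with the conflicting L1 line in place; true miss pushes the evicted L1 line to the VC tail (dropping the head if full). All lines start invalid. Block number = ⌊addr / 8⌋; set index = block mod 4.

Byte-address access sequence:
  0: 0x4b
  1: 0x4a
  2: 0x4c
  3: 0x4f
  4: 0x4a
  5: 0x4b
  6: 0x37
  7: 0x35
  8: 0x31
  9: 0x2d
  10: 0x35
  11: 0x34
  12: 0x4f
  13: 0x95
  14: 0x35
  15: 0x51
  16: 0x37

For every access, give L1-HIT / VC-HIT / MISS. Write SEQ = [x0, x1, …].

SEQ = [MISS, L1-HIT, L1-HIT, L1-HIT, L1-HIT, L1-HIT, MISS, L1-HIT, L1-HIT, MISS, L1-HIT, L1-HIT, VC-HIT, MISS, VC-HIT, MISS, VC-HIT]

0: 0x4b (blk 9, set 1) → MISS  vc=[]
1: 0x4a (blk 9, set 1) → L1-HIT  vc=[]
2: 0x4c (blk 9, set 1) → L1-HIT  vc=[]
3: 0x4f (blk 9, set 1) → L1-HIT  vc=[]
4: 0x4a (blk 9, set 1) → L1-HIT  vc=[]
5: 0x4b (blk 9, set 1) → L1-HIT  vc=[]
6: 0x37 (blk 6, set 2) → MISS  vc=[]
7: 0x35 (blk 6, set 2) → L1-HIT  vc=[]
8: 0x31 (blk 6, set 2) → L1-HIT  vc=[]
9: 0x2d (blk 5, set 1) → MISS  vc=[9]
10: 0x35 (blk 6, set 2) → L1-HIT  vc=[9]
11: 0x34 (blk 6, set 2) → L1-HIT  vc=[9]
12: 0x4f (blk 9, set 1) → VC-HIT  vc=[5]
13: 0x95 (blk 18, set 2) → MISS  vc=[5, 6]
14: 0x35 (blk 6, set 2) → VC-HIT  vc=[5, 18]
15: 0x51 (blk 10, set 2) → MISS  vc=[5, 18, 6]
16: 0x37 (blk 6, set 2) → VC-HIT  vc=[5, 18, 10]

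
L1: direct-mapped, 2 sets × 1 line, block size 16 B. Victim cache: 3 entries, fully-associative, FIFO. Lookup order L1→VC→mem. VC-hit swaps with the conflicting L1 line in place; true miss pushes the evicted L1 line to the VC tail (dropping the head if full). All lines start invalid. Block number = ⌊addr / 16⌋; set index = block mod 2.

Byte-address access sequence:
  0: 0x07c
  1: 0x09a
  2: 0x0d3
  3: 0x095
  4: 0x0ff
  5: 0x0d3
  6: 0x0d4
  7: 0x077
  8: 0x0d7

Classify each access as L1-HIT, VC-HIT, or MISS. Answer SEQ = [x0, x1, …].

0: 0x7c (blk 7, set 1) → MISS  vc=[]
1: 0x9a (blk 9, set 1) → MISS  vc=[7]
2: 0xd3 (blk 13, set 1) → MISS  vc=[7, 9]
3: 0x95 (blk 9, set 1) → VC-HIT  vc=[7, 13]
4: 0xff (blk 15, set 1) → MISS  vc=[7, 13, 9]
5: 0xd3 (blk 13, set 1) → VC-HIT  vc=[7, 15, 9]
6: 0xd4 (blk 13, set 1) → L1-HIT  vc=[7, 15, 9]
7: 0x77 (blk 7, set 1) → VC-HIT  vc=[13, 15, 9]
8: 0xd7 (blk 13, set 1) → VC-HIT  vc=[7, 15, 9]

SEQ = [MISS, MISS, MISS, VC-HIT, MISS, VC-HIT, L1-HIT, VC-HIT, VC-HIT]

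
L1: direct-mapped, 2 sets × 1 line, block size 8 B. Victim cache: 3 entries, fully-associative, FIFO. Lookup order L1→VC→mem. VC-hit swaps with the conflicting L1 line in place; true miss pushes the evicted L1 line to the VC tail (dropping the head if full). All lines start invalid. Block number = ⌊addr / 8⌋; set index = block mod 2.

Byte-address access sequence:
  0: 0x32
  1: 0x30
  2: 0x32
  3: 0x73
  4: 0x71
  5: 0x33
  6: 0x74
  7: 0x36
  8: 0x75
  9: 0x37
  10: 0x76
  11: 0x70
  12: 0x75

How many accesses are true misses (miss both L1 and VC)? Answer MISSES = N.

MISSES = 2

#0 0x32→b6/s0 MISS; vc=[]
#1 0x30→b6/s0 L1-HIT; vc=[]
#2 0x32→b6/s0 L1-HIT; vc=[]
#3 0x73→b14/s0 MISS; vc=[6]
#4 0x71→b14/s0 L1-HIT; vc=[6]
#5 0x33→b6/s0 VC-HIT; vc=[14]
#6 0x74→b14/s0 VC-HIT; vc=[6]
#7 0x36→b6/s0 VC-HIT; vc=[14]
#8 0x75→b14/s0 VC-HIT; vc=[6]
#9 0x37→b6/s0 VC-HIT; vc=[14]
#10 0x76→b14/s0 VC-HIT; vc=[6]
#11 0x70→b14/s0 L1-HIT; vc=[6]
#12 0x75→b14/s0 L1-HIT; vc=[6]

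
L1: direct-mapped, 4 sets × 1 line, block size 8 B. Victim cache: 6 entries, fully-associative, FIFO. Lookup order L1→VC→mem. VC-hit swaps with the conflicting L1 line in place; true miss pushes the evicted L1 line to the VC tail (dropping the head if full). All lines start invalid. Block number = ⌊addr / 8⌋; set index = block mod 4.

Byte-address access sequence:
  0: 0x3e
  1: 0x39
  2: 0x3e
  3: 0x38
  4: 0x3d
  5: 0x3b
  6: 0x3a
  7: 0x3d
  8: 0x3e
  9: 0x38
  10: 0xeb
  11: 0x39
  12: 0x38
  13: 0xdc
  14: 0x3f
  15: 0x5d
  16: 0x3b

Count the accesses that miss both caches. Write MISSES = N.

#0 0x3e→b7/s3 MISS; vc=[]
#1 0x39→b7/s3 L1-HIT; vc=[]
#2 0x3e→b7/s3 L1-HIT; vc=[]
#3 0x38→b7/s3 L1-HIT; vc=[]
#4 0x3d→b7/s3 L1-HIT; vc=[]
#5 0x3b→b7/s3 L1-HIT; vc=[]
#6 0x3a→b7/s3 L1-HIT; vc=[]
#7 0x3d→b7/s3 L1-HIT; vc=[]
#8 0x3e→b7/s3 L1-HIT; vc=[]
#9 0x38→b7/s3 L1-HIT; vc=[]
#10 0xeb→b29/s1 MISS; vc=[]
#11 0x39→b7/s3 L1-HIT; vc=[]
#12 0x38→b7/s3 L1-HIT; vc=[]
#13 0xdc→b27/s3 MISS; vc=[7]
#14 0x3f→b7/s3 VC-HIT; vc=[27]
#15 0x5d→b11/s3 MISS; vc=[27,7]
#16 0x3b→b7/s3 VC-HIT; vc=[27,11]

MISSES = 4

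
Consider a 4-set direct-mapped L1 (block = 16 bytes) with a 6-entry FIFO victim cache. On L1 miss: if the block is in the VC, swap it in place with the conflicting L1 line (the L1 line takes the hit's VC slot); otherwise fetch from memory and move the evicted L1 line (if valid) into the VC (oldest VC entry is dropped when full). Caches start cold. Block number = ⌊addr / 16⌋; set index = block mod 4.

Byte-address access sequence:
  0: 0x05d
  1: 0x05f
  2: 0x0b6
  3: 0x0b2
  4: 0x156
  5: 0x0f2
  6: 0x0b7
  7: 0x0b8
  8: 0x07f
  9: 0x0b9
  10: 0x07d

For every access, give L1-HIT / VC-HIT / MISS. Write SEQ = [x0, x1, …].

SEQ = [MISS, L1-HIT, MISS, L1-HIT, MISS, MISS, VC-HIT, L1-HIT, MISS, VC-HIT, VC-HIT]

#0 0x5d→b5/s1 MISS; vc=[]
#1 0x5f→b5/s1 L1-HIT; vc=[]
#2 0xb6→b11/s3 MISS; vc=[]
#3 0xb2→b11/s3 L1-HIT; vc=[]
#4 0x156→b21/s1 MISS; vc=[5]
#5 0xf2→b15/s3 MISS; vc=[5,11]
#6 0xb7→b11/s3 VC-HIT; vc=[5,15]
#7 0xb8→b11/s3 L1-HIT; vc=[5,15]
#8 0x7f→b7/s3 MISS; vc=[5,15,11]
#9 0xb9→b11/s3 VC-HIT; vc=[5,15,7]
#10 0x7d→b7/s3 VC-HIT; vc=[5,15,11]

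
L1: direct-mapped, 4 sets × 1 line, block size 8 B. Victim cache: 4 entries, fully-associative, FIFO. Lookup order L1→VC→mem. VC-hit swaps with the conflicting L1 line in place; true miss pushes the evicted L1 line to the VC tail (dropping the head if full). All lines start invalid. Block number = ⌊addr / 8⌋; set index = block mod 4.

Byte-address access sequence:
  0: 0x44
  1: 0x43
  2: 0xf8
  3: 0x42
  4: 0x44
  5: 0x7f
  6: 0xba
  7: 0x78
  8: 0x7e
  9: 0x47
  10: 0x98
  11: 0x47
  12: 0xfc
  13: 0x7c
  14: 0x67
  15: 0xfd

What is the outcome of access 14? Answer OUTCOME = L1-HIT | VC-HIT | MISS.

OUTCOME = MISS

  [0] addr=0x44 blk=8 s=0: MISS | VC []
  [1] addr=0x43 blk=8 s=0: L1-HIT | VC []
  [2] addr=0xf8 blk=31 s=3: MISS | VC []
  [3] addr=0x42 blk=8 s=0: L1-HIT | VC []
  [4] addr=0x44 blk=8 s=0: L1-HIT | VC []
  [5] addr=0x7f blk=15 s=3: MISS | VC [31]
  [6] addr=0xba blk=23 s=3: MISS | VC [31, 15]
  [7] addr=0x78 blk=15 s=3: VC-HIT | VC [31, 23]
  [8] addr=0x7e blk=15 s=3: L1-HIT | VC [31, 23]
  [9] addr=0x47 blk=8 s=0: L1-HIT | VC [31, 23]
  [10] addr=0x98 blk=19 s=3: MISS | VC [31, 23, 15]
  [11] addr=0x47 blk=8 s=0: L1-HIT | VC [31, 23, 15]
  [12] addr=0xfc blk=31 s=3: VC-HIT | VC [19, 23, 15]
  [13] addr=0x7c blk=15 s=3: VC-HIT | VC [19, 23, 31]
  [14] addr=0x67 blk=12 s=0: MISS | VC [19, 23, 31, 8]
  [15] addr=0xfd blk=31 s=3: VC-HIT | VC [19, 23, 15, 8]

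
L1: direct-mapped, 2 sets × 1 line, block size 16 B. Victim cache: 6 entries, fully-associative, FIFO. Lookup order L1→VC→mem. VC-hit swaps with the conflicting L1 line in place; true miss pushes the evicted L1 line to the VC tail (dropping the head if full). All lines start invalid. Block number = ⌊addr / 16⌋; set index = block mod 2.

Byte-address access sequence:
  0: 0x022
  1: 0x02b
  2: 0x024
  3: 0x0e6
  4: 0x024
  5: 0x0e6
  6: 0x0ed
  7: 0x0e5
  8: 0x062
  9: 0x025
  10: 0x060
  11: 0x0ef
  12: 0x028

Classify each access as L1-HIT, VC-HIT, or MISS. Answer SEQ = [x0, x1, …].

SEQ = [MISS, L1-HIT, L1-HIT, MISS, VC-HIT, VC-HIT, L1-HIT, L1-HIT, MISS, VC-HIT, VC-HIT, VC-HIT, VC-HIT]

0: 0x22 (blk 2, set 0) → MISS  vc=[]
1: 0x2b (blk 2, set 0) → L1-HIT  vc=[]
2: 0x24 (blk 2, set 0) → L1-HIT  vc=[]
3: 0xe6 (blk 14, set 0) → MISS  vc=[2]
4: 0x24 (blk 2, set 0) → VC-HIT  vc=[14]
5: 0xe6 (blk 14, set 0) → VC-HIT  vc=[2]
6: 0xed (blk 14, set 0) → L1-HIT  vc=[2]
7: 0xe5 (blk 14, set 0) → L1-HIT  vc=[2]
8: 0x62 (blk 6, set 0) → MISS  vc=[2, 14]
9: 0x25 (blk 2, set 0) → VC-HIT  vc=[6, 14]
10: 0x60 (blk 6, set 0) → VC-HIT  vc=[2, 14]
11: 0xef (blk 14, set 0) → VC-HIT  vc=[2, 6]
12: 0x28 (blk 2, set 0) → VC-HIT  vc=[14, 6]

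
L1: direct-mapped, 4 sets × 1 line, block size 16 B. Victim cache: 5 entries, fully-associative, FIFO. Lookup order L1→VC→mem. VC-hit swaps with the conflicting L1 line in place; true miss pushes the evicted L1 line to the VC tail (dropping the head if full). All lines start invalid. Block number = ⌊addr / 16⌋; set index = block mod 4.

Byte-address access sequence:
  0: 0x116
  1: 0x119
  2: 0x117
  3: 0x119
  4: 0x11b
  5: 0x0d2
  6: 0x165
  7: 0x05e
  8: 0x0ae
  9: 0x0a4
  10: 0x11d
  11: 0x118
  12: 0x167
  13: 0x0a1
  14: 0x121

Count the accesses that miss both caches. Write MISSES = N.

MISSES = 6

#0 0x116→b17/s1 MISS; vc=[]
#1 0x119→b17/s1 L1-HIT; vc=[]
#2 0x117→b17/s1 L1-HIT; vc=[]
#3 0x119→b17/s1 L1-HIT; vc=[]
#4 0x11b→b17/s1 L1-HIT; vc=[]
#5 0xd2→b13/s1 MISS; vc=[17]
#6 0x165→b22/s2 MISS; vc=[17]
#7 0x5e→b5/s1 MISS; vc=[17,13]
#8 0xae→b10/s2 MISS; vc=[17,13,22]
#9 0xa4→b10/s2 L1-HIT; vc=[17,13,22]
#10 0x11d→b17/s1 VC-HIT; vc=[5,13,22]
#11 0x118→b17/s1 L1-HIT; vc=[5,13,22]
#12 0x167→b22/s2 VC-HIT; vc=[5,13,10]
#13 0xa1→b10/s2 VC-HIT; vc=[5,13,22]
#14 0x121→b18/s2 MISS; vc=[5,13,22,10]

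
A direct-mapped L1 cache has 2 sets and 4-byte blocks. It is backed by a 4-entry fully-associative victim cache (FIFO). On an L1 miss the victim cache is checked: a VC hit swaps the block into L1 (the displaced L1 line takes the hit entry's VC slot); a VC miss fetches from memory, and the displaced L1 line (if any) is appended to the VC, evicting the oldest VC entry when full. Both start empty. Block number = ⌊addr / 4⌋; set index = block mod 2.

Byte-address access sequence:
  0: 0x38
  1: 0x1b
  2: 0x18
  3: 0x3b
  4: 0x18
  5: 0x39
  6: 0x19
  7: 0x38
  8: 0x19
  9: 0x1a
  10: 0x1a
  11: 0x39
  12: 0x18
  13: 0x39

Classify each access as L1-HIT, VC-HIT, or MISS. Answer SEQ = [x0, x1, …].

SEQ = [MISS, MISS, L1-HIT, VC-HIT, VC-HIT, VC-HIT, VC-HIT, VC-HIT, VC-HIT, L1-HIT, L1-HIT, VC-HIT, VC-HIT, VC-HIT]

#0 0x38→b14/s0 MISS; vc=[]
#1 0x1b→b6/s0 MISS; vc=[14]
#2 0x18→b6/s0 L1-HIT; vc=[14]
#3 0x3b→b14/s0 VC-HIT; vc=[6]
#4 0x18→b6/s0 VC-HIT; vc=[14]
#5 0x39→b14/s0 VC-HIT; vc=[6]
#6 0x19→b6/s0 VC-HIT; vc=[14]
#7 0x38→b14/s0 VC-HIT; vc=[6]
#8 0x19→b6/s0 VC-HIT; vc=[14]
#9 0x1a→b6/s0 L1-HIT; vc=[14]
#10 0x1a→b6/s0 L1-HIT; vc=[14]
#11 0x39→b14/s0 VC-HIT; vc=[6]
#12 0x18→b6/s0 VC-HIT; vc=[14]
#13 0x39→b14/s0 VC-HIT; vc=[6]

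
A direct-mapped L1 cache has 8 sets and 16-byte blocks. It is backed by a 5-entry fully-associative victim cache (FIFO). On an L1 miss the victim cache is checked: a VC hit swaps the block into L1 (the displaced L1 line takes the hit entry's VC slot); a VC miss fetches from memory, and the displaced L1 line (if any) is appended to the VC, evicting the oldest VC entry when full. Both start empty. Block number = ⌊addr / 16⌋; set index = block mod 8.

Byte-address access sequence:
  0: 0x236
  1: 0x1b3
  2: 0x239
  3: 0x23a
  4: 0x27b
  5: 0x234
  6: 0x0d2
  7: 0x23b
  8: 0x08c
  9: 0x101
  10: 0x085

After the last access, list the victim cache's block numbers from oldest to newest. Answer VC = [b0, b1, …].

#0 0x236→b35/s3 MISS; vc=[]
#1 0x1b3→b27/s3 MISS; vc=[35]
#2 0x239→b35/s3 VC-HIT; vc=[27]
#3 0x23a→b35/s3 L1-HIT; vc=[27]
#4 0x27b→b39/s7 MISS; vc=[27]
#5 0x234→b35/s3 L1-HIT; vc=[27]
#6 0xd2→b13/s5 MISS; vc=[27]
#7 0x23b→b35/s3 L1-HIT; vc=[27]
#8 0x8c→b8/s0 MISS; vc=[27]
#9 0x101→b16/s0 MISS; vc=[27,8]
#10 0x85→b8/s0 VC-HIT; vc=[27,16]

VC = [27, 16]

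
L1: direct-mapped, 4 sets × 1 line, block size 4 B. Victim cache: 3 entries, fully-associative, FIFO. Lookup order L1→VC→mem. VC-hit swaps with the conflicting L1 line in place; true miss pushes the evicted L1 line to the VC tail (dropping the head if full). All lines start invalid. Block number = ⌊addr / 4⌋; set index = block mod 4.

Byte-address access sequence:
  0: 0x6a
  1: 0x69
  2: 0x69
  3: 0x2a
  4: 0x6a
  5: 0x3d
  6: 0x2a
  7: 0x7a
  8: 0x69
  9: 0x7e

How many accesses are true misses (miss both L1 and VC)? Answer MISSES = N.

0: 0x6a (blk 26, set 2) → MISS  vc=[]
1: 0x69 (blk 26, set 2) → L1-HIT  vc=[]
2: 0x69 (blk 26, set 2) → L1-HIT  vc=[]
3: 0x2a (blk 10, set 2) → MISS  vc=[26]
4: 0x6a (blk 26, set 2) → VC-HIT  vc=[10]
5: 0x3d (blk 15, set 3) → MISS  vc=[10]
6: 0x2a (blk 10, set 2) → VC-HIT  vc=[26]
7: 0x7a (blk 30, set 2) → MISS  vc=[26, 10]
8: 0x69 (blk 26, set 2) → VC-HIT  vc=[30, 10]
9: 0x7e (blk 31, set 3) → MISS  vc=[30, 10, 15]

MISSES = 5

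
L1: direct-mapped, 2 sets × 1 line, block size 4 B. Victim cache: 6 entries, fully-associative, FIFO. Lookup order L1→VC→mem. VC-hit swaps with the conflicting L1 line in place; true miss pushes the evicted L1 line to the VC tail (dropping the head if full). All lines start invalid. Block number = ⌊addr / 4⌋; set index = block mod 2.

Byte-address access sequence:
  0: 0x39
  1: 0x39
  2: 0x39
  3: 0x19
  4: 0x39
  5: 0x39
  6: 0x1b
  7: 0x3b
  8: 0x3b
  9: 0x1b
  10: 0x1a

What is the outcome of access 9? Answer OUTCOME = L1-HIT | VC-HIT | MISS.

#0 0x39→b14/s0 MISS; vc=[]
#1 0x39→b14/s0 L1-HIT; vc=[]
#2 0x39→b14/s0 L1-HIT; vc=[]
#3 0x19→b6/s0 MISS; vc=[14]
#4 0x39→b14/s0 VC-HIT; vc=[6]
#5 0x39→b14/s0 L1-HIT; vc=[6]
#6 0x1b→b6/s0 VC-HIT; vc=[14]
#7 0x3b→b14/s0 VC-HIT; vc=[6]
#8 0x3b→b14/s0 L1-HIT; vc=[6]
#9 0x1b→b6/s0 VC-HIT; vc=[14]
#10 0x1a→b6/s0 L1-HIT; vc=[14]

OUTCOME = VC-HIT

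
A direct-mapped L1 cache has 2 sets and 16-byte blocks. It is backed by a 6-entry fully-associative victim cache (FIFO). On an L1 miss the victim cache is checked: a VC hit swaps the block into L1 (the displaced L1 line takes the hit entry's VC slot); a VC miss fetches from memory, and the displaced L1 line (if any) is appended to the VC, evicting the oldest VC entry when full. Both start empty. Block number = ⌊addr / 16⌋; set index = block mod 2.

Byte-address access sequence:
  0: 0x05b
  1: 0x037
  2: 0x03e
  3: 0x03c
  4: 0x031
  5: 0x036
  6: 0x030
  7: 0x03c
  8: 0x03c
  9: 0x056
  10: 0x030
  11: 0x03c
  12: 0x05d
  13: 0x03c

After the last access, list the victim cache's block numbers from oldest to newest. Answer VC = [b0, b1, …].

  [0] addr=0x5b blk=5 s=1: MISS | VC []
  [1] addr=0x37 blk=3 s=1: MISS | VC [5]
  [2] addr=0x3e blk=3 s=1: L1-HIT | VC [5]
  [3] addr=0x3c blk=3 s=1: L1-HIT | VC [5]
  [4] addr=0x31 blk=3 s=1: L1-HIT | VC [5]
  [5] addr=0x36 blk=3 s=1: L1-HIT | VC [5]
  [6] addr=0x30 blk=3 s=1: L1-HIT | VC [5]
  [7] addr=0x3c blk=3 s=1: L1-HIT | VC [5]
  [8] addr=0x3c blk=3 s=1: L1-HIT | VC [5]
  [9] addr=0x56 blk=5 s=1: VC-HIT | VC [3]
  [10] addr=0x30 blk=3 s=1: VC-HIT | VC [5]
  [11] addr=0x3c blk=3 s=1: L1-HIT | VC [5]
  [12] addr=0x5d blk=5 s=1: VC-HIT | VC [3]
  [13] addr=0x3c blk=3 s=1: VC-HIT | VC [5]

VC = [5]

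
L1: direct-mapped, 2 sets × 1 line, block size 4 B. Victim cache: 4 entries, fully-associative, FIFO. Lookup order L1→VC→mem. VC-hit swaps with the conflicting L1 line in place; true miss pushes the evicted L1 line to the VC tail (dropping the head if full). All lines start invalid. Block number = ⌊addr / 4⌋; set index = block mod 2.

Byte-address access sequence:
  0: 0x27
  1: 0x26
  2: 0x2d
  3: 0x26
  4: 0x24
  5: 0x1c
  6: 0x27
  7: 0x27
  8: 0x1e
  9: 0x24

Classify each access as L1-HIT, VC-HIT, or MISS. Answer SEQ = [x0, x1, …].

SEQ = [MISS, L1-HIT, MISS, VC-HIT, L1-HIT, MISS, VC-HIT, L1-HIT, VC-HIT, VC-HIT]

  [0] addr=0x27 blk=9 s=1: MISS | VC []
  [1] addr=0x26 blk=9 s=1: L1-HIT | VC []
  [2] addr=0x2d blk=11 s=1: MISS | VC [9]
  [3] addr=0x26 blk=9 s=1: VC-HIT | VC [11]
  [4] addr=0x24 blk=9 s=1: L1-HIT | VC [11]
  [5] addr=0x1c blk=7 s=1: MISS | VC [11, 9]
  [6] addr=0x27 blk=9 s=1: VC-HIT | VC [11, 7]
  [7] addr=0x27 blk=9 s=1: L1-HIT | VC [11, 7]
  [8] addr=0x1e blk=7 s=1: VC-HIT | VC [11, 9]
  [9] addr=0x24 blk=9 s=1: VC-HIT | VC [11, 7]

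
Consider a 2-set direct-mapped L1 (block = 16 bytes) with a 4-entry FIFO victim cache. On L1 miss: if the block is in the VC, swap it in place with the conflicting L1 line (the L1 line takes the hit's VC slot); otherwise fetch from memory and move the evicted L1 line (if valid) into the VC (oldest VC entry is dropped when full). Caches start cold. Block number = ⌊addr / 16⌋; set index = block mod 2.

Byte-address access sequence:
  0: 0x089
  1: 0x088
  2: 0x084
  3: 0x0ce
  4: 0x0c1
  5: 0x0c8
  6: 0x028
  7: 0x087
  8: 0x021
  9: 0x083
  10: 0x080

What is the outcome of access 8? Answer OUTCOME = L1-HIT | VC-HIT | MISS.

#0 0x89→b8/s0 MISS; vc=[]
#1 0x88→b8/s0 L1-HIT; vc=[]
#2 0x84→b8/s0 L1-HIT; vc=[]
#3 0xce→b12/s0 MISS; vc=[8]
#4 0xc1→b12/s0 L1-HIT; vc=[8]
#5 0xc8→b12/s0 L1-HIT; vc=[8]
#6 0x28→b2/s0 MISS; vc=[8,12]
#7 0x87→b8/s0 VC-HIT; vc=[2,12]
#8 0x21→b2/s0 VC-HIT; vc=[8,12]
#9 0x83→b8/s0 VC-HIT; vc=[2,12]
#10 0x80→b8/s0 L1-HIT; vc=[2,12]

OUTCOME = VC-HIT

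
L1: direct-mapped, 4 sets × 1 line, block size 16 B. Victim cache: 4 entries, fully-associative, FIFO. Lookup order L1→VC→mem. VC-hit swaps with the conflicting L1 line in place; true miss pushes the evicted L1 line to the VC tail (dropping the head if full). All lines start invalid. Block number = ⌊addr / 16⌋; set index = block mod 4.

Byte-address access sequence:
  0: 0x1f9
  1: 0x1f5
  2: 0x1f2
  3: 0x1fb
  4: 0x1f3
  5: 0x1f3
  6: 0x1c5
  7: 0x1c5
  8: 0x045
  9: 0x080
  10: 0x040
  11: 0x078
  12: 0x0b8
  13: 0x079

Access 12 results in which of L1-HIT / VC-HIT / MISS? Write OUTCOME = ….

OUTCOME = MISS

#0 0x1f9→b31/s3 MISS; vc=[]
#1 0x1f5→b31/s3 L1-HIT; vc=[]
#2 0x1f2→b31/s3 L1-HIT; vc=[]
#3 0x1fb→b31/s3 L1-HIT; vc=[]
#4 0x1f3→b31/s3 L1-HIT; vc=[]
#5 0x1f3→b31/s3 L1-HIT; vc=[]
#6 0x1c5→b28/s0 MISS; vc=[]
#7 0x1c5→b28/s0 L1-HIT; vc=[]
#8 0x45→b4/s0 MISS; vc=[28]
#9 0x80→b8/s0 MISS; vc=[28,4]
#10 0x40→b4/s0 VC-HIT; vc=[28,8]
#11 0x78→b7/s3 MISS; vc=[28,8,31]
#12 0xb8→b11/s3 MISS; vc=[28,8,31,7]
#13 0x79→b7/s3 VC-HIT; vc=[28,8,31,11]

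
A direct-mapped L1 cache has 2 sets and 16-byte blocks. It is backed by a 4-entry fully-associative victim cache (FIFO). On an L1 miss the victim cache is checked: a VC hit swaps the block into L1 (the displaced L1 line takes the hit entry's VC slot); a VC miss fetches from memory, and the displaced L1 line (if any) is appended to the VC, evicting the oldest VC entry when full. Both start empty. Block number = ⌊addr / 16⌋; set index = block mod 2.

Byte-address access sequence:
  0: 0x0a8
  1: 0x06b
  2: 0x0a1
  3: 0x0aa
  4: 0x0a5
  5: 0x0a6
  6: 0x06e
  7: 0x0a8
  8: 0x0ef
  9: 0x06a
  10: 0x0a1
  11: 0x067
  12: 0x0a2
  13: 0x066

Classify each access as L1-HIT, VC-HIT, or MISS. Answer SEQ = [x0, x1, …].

0: 0xa8 (blk 10, set 0) → MISS  vc=[]
1: 0x6b (blk 6, set 0) → MISS  vc=[10]
2: 0xa1 (blk 10, set 0) → VC-HIT  vc=[6]
3: 0xaa (blk 10, set 0) → L1-HIT  vc=[6]
4: 0xa5 (blk 10, set 0) → L1-HIT  vc=[6]
5: 0xa6 (blk 10, set 0) → L1-HIT  vc=[6]
6: 0x6e (blk 6, set 0) → VC-HIT  vc=[10]
7: 0xa8 (blk 10, set 0) → VC-HIT  vc=[6]
8: 0xef (blk 14, set 0) → MISS  vc=[6, 10]
9: 0x6a (blk 6, set 0) → VC-HIT  vc=[14, 10]
10: 0xa1 (blk 10, set 0) → VC-HIT  vc=[14, 6]
11: 0x67 (blk 6, set 0) → VC-HIT  vc=[14, 10]
12: 0xa2 (blk 10, set 0) → VC-HIT  vc=[14, 6]
13: 0x66 (blk 6, set 0) → VC-HIT  vc=[14, 10]

SEQ = [MISS, MISS, VC-HIT, L1-HIT, L1-HIT, L1-HIT, VC-HIT, VC-HIT, MISS, VC-HIT, VC-HIT, VC-HIT, VC-HIT, VC-HIT]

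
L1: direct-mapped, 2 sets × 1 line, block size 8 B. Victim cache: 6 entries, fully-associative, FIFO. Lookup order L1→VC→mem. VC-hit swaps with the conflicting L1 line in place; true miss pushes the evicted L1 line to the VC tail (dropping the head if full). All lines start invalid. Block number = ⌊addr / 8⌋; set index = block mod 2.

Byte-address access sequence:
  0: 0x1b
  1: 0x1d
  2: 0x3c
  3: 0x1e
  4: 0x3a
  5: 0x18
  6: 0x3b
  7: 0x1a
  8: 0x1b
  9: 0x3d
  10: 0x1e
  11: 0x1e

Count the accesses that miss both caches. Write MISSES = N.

0: 0x1b (blk 3, set 1) → MISS  vc=[]
1: 0x1d (blk 3, set 1) → L1-HIT  vc=[]
2: 0x3c (blk 7, set 1) → MISS  vc=[3]
3: 0x1e (blk 3, set 1) → VC-HIT  vc=[7]
4: 0x3a (blk 7, set 1) → VC-HIT  vc=[3]
5: 0x18 (blk 3, set 1) → VC-HIT  vc=[7]
6: 0x3b (blk 7, set 1) → VC-HIT  vc=[3]
7: 0x1a (blk 3, set 1) → VC-HIT  vc=[7]
8: 0x1b (blk 3, set 1) → L1-HIT  vc=[7]
9: 0x3d (blk 7, set 1) → VC-HIT  vc=[3]
10: 0x1e (blk 3, set 1) → VC-HIT  vc=[7]
11: 0x1e (blk 3, set 1) → L1-HIT  vc=[7]

MISSES = 2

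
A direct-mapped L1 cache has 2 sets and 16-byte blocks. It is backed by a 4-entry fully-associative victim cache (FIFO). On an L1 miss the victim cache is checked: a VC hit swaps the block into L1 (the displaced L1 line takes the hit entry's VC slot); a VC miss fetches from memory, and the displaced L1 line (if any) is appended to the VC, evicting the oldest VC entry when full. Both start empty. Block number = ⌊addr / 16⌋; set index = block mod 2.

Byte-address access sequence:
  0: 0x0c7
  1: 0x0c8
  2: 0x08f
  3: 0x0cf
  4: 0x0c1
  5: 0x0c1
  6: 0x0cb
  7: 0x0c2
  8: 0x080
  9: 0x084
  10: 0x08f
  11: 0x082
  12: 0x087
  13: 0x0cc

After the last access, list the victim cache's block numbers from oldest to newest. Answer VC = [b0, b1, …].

#0 0xc7→b12/s0 MISS; vc=[]
#1 0xc8→b12/s0 L1-HIT; vc=[]
#2 0x8f→b8/s0 MISS; vc=[12]
#3 0xcf→b12/s0 VC-HIT; vc=[8]
#4 0xc1→b12/s0 L1-HIT; vc=[8]
#5 0xc1→b12/s0 L1-HIT; vc=[8]
#6 0xcb→b12/s0 L1-HIT; vc=[8]
#7 0xc2→b12/s0 L1-HIT; vc=[8]
#8 0x80→b8/s0 VC-HIT; vc=[12]
#9 0x84→b8/s0 L1-HIT; vc=[12]
#10 0x8f→b8/s0 L1-HIT; vc=[12]
#11 0x82→b8/s0 L1-HIT; vc=[12]
#12 0x87→b8/s0 L1-HIT; vc=[12]
#13 0xcc→b12/s0 VC-HIT; vc=[8]

VC = [8]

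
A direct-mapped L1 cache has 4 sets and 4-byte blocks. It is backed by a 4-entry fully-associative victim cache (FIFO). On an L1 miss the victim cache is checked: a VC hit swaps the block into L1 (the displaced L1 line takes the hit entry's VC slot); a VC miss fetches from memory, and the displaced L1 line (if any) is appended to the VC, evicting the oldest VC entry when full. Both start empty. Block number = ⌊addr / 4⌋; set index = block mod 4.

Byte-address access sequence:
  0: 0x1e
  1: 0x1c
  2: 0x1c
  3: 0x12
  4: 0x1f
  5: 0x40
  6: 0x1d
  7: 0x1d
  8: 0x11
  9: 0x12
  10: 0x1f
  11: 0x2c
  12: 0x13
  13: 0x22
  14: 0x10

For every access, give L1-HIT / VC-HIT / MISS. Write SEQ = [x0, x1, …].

  [0] addr=0x1e blk=7 s=3: MISS | VC []
  [1] addr=0x1c blk=7 s=3: L1-HIT | VC []
  [2] addr=0x1c blk=7 s=3: L1-HIT | VC []
  [3] addr=0x12 blk=4 s=0: MISS | VC []
  [4] addr=0x1f blk=7 s=3: L1-HIT | VC []
  [5] addr=0x40 blk=16 s=0: MISS | VC [4]
  [6] addr=0x1d blk=7 s=3: L1-HIT | VC [4]
  [7] addr=0x1d blk=7 s=3: L1-HIT | VC [4]
  [8] addr=0x11 blk=4 s=0: VC-HIT | VC [16]
  [9] addr=0x12 blk=4 s=0: L1-HIT | VC [16]
  [10] addr=0x1f blk=7 s=3: L1-HIT | VC [16]
  [11] addr=0x2c blk=11 s=3: MISS | VC [16, 7]
  [12] addr=0x13 blk=4 s=0: L1-HIT | VC [16, 7]
  [13] addr=0x22 blk=8 s=0: MISS | VC [16, 7, 4]
  [14] addr=0x10 blk=4 s=0: VC-HIT | VC [16, 7, 8]

SEQ = [MISS, L1-HIT, L1-HIT, MISS, L1-HIT, MISS, L1-HIT, L1-HIT, VC-HIT, L1-HIT, L1-HIT, MISS, L1-HIT, MISS, VC-HIT]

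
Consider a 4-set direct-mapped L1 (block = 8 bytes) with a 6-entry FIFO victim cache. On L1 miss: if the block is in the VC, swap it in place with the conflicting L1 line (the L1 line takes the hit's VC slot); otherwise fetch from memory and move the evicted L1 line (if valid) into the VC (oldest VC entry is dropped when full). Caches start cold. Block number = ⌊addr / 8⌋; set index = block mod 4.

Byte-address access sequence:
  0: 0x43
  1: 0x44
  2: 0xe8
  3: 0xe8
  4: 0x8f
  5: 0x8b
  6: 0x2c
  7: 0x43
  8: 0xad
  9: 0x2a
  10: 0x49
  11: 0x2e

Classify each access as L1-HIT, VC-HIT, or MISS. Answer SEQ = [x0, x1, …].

#0 0x43→b8/s0 MISS; vc=[]
#1 0x44→b8/s0 L1-HIT; vc=[]
#2 0xe8→b29/s1 MISS; vc=[]
#3 0xe8→b29/s1 L1-HIT; vc=[]
#4 0x8f→b17/s1 MISS; vc=[29]
#5 0x8b→b17/s1 L1-HIT; vc=[29]
#6 0x2c→b5/s1 MISS; vc=[29,17]
#7 0x43→b8/s0 L1-HIT; vc=[29,17]
#8 0xad→b21/s1 MISS; vc=[29,17,5]
#9 0x2a→b5/s1 VC-HIT; vc=[29,17,21]
#10 0x49→b9/s1 MISS; vc=[29,17,21,5]
#11 0x2e→b5/s1 VC-HIT; vc=[29,17,21,9]

SEQ = [MISS, L1-HIT, MISS, L1-HIT, MISS, L1-HIT, MISS, L1-HIT, MISS, VC-HIT, MISS, VC-HIT]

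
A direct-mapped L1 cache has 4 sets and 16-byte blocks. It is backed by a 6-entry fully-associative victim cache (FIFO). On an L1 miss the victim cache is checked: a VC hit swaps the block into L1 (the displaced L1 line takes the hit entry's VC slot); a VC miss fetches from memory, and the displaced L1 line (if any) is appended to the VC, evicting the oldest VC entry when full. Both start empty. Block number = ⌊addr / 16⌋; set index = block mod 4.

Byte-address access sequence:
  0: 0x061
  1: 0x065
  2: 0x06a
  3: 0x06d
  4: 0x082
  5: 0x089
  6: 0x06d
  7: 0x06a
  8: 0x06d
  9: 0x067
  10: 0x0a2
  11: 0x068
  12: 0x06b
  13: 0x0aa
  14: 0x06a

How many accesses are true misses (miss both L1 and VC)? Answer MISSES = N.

0: 0x61 (blk 6, set 2) → MISS  vc=[]
1: 0x65 (blk 6, set 2) → L1-HIT  vc=[]
2: 0x6a (blk 6, set 2) → L1-HIT  vc=[]
3: 0x6d (blk 6, set 2) → L1-HIT  vc=[]
4: 0x82 (blk 8, set 0) → MISS  vc=[]
5: 0x89 (blk 8, set 0) → L1-HIT  vc=[]
6: 0x6d (blk 6, set 2) → L1-HIT  vc=[]
7: 0x6a (blk 6, set 2) → L1-HIT  vc=[]
8: 0x6d (blk 6, set 2) → L1-HIT  vc=[]
9: 0x67 (blk 6, set 2) → L1-HIT  vc=[]
10: 0xa2 (blk 10, set 2) → MISS  vc=[6]
11: 0x68 (blk 6, set 2) → VC-HIT  vc=[10]
12: 0x6b (blk 6, set 2) → L1-HIT  vc=[10]
13: 0xaa (blk 10, set 2) → VC-HIT  vc=[6]
14: 0x6a (blk 6, set 2) → VC-HIT  vc=[10]

MISSES = 3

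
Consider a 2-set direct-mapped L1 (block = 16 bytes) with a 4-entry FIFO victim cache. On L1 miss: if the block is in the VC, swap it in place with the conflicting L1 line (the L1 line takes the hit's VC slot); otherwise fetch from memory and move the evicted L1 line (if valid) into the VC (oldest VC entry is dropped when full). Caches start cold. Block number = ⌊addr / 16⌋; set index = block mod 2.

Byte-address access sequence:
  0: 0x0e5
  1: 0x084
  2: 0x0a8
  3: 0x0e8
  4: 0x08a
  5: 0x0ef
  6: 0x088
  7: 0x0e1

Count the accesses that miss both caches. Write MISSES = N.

MISSES = 3

  [0] addr=0xe5 blk=14 s=0: MISS | VC []
  [1] addr=0x84 blk=8 s=0: MISS | VC [14]
  [2] addr=0xa8 blk=10 s=0: MISS | VC [14, 8]
  [3] addr=0xe8 blk=14 s=0: VC-HIT | VC [10, 8]
  [4] addr=0x8a blk=8 s=0: VC-HIT | VC [10, 14]
  [5] addr=0xef blk=14 s=0: VC-HIT | VC [10, 8]
  [6] addr=0x88 blk=8 s=0: VC-HIT | VC [10, 14]
  [7] addr=0xe1 blk=14 s=0: VC-HIT | VC [10, 8]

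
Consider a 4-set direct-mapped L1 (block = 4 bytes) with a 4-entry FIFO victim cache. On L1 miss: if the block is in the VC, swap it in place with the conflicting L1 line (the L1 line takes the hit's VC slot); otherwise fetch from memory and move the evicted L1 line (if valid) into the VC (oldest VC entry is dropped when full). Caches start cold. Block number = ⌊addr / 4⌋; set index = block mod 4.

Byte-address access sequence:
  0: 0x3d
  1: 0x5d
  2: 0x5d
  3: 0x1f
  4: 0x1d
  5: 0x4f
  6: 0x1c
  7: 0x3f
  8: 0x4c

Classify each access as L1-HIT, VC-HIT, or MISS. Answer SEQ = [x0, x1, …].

SEQ = [MISS, MISS, L1-HIT, MISS, L1-HIT, MISS, VC-HIT, VC-HIT, VC-HIT]

#0 0x3d→b15/s3 MISS; vc=[]
#1 0x5d→b23/s3 MISS; vc=[15]
#2 0x5d→b23/s3 L1-HIT; vc=[15]
#3 0x1f→b7/s3 MISS; vc=[15,23]
#4 0x1d→b7/s3 L1-HIT; vc=[15,23]
#5 0x4f→b19/s3 MISS; vc=[15,23,7]
#6 0x1c→b7/s3 VC-HIT; vc=[15,23,19]
#7 0x3f→b15/s3 VC-HIT; vc=[7,23,19]
#8 0x4c→b19/s3 VC-HIT; vc=[7,23,15]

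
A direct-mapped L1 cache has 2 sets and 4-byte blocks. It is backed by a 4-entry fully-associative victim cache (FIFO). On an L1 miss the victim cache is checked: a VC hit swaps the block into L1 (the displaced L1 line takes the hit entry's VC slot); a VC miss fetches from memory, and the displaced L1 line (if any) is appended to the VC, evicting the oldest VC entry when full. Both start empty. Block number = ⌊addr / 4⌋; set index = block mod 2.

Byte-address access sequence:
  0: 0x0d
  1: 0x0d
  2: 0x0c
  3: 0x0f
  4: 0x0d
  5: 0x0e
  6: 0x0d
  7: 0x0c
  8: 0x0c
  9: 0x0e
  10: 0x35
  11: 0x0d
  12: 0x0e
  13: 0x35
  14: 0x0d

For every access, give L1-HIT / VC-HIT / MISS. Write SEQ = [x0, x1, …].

0: 0xd (blk 3, set 1) → MISS  vc=[]
1: 0xd (blk 3, set 1) → L1-HIT  vc=[]
2: 0xc (blk 3, set 1) → L1-HIT  vc=[]
3: 0xf (blk 3, set 1) → L1-HIT  vc=[]
4: 0xd (blk 3, set 1) → L1-HIT  vc=[]
5: 0xe (blk 3, set 1) → L1-HIT  vc=[]
6: 0xd (blk 3, set 1) → L1-HIT  vc=[]
7: 0xc (blk 3, set 1) → L1-HIT  vc=[]
8: 0xc (blk 3, set 1) → L1-HIT  vc=[]
9: 0xe (blk 3, set 1) → L1-HIT  vc=[]
10: 0x35 (blk 13, set 1) → MISS  vc=[3]
11: 0xd (blk 3, set 1) → VC-HIT  vc=[13]
12: 0xe (blk 3, set 1) → L1-HIT  vc=[13]
13: 0x35 (blk 13, set 1) → VC-HIT  vc=[3]
14: 0xd (blk 3, set 1) → VC-HIT  vc=[13]

SEQ = [MISS, L1-HIT, L1-HIT, L1-HIT, L1-HIT, L1-HIT, L1-HIT, L1-HIT, L1-HIT, L1-HIT, MISS, VC-HIT, L1-HIT, VC-HIT, VC-HIT]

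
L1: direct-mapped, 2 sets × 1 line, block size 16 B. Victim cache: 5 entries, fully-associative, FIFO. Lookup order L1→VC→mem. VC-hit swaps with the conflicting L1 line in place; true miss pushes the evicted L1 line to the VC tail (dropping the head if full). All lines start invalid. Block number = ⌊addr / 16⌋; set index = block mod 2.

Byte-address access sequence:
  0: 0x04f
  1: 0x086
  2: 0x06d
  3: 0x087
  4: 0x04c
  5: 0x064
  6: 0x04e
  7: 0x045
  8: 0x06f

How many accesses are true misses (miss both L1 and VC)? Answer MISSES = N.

MISSES = 3

0: 0x4f (blk 4, set 0) → MISS  vc=[]
1: 0x86 (blk 8, set 0) → MISS  vc=[4]
2: 0x6d (blk 6, set 0) → MISS  vc=[4, 8]
3: 0x87 (blk 8, set 0) → VC-HIT  vc=[4, 6]
4: 0x4c (blk 4, set 0) → VC-HIT  vc=[8, 6]
5: 0x64 (blk 6, set 0) → VC-HIT  vc=[8, 4]
6: 0x4e (blk 4, set 0) → VC-HIT  vc=[8, 6]
7: 0x45 (blk 4, set 0) → L1-HIT  vc=[8, 6]
8: 0x6f (blk 6, set 0) → VC-HIT  vc=[8, 4]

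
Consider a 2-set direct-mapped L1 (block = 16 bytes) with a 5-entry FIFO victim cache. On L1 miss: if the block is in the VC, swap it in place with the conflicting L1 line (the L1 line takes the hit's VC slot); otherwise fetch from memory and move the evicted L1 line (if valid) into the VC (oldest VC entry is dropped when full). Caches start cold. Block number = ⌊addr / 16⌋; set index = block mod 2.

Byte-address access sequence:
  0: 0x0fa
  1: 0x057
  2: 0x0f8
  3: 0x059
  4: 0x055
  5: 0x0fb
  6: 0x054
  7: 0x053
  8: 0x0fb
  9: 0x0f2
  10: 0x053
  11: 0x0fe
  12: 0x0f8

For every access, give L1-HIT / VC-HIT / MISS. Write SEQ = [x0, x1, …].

SEQ = [MISS, MISS, VC-HIT, VC-HIT, L1-HIT, VC-HIT, VC-HIT, L1-HIT, VC-HIT, L1-HIT, VC-HIT, VC-HIT, L1-HIT]

0: 0xfa (blk 15, set 1) → MISS  vc=[]
1: 0x57 (blk 5, set 1) → MISS  vc=[15]
2: 0xf8 (blk 15, set 1) → VC-HIT  vc=[5]
3: 0x59 (blk 5, set 1) → VC-HIT  vc=[15]
4: 0x55 (blk 5, set 1) → L1-HIT  vc=[15]
5: 0xfb (blk 15, set 1) → VC-HIT  vc=[5]
6: 0x54 (blk 5, set 1) → VC-HIT  vc=[15]
7: 0x53 (blk 5, set 1) → L1-HIT  vc=[15]
8: 0xfb (blk 15, set 1) → VC-HIT  vc=[5]
9: 0xf2 (blk 15, set 1) → L1-HIT  vc=[5]
10: 0x53 (blk 5, set 1) → VC-HIT  vc=[15]
11: 0xfe (blk 15, set 1) → VC-HIT  vc=[5]
12: 0xf8 (blk 15, set 1) → L1-HIT  vc=[5]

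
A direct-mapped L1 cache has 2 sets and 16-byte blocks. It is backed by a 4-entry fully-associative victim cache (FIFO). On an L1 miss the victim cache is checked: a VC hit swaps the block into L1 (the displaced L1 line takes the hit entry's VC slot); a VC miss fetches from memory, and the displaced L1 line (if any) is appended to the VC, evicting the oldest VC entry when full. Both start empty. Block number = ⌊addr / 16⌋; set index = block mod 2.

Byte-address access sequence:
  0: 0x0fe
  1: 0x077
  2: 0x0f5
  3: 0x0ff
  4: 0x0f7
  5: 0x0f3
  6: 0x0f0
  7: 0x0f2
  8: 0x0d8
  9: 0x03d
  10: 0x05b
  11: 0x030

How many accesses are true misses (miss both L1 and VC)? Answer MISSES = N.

MISSES = 5

  [0] addr=0xfe blk=15 s=1: MISS | VC []
  [1] addr=0x77 blk=7 s=1: MISS | VC [15]
  [2] addr=0xf5 blk=15 s=1: VC-HIT | VC [7]
  [3] addr=0xff blk=15 s=1: L1-HIT | VC [7]
  [4] addr=0xf7 blk=15 s=1: L1-HIT | VC [7]
  [5] addr=0xf3 blk=15 s=1: L1-HIT | VC [7]
  [6] addr=0xf0 blk=15 s=1: L1-HIT | VC [7]
  [7] addr=0xf2 blk=15 s=1: L1-HIT | VC [7]
  [8] addr=0xd8 blk=13 s=1: MISS | VC [7, 15]
  [9] addr=0x3d blk=3 s=1: MISS | VC [7, 15, 13]
  [10] addr=0x5b blk=5 s=1: MISS | VC [7, 15, 13, 3]
  [11] addr=0x30 blk=3 s=1: VC-HIT | VC [7, 15, 13, 5]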